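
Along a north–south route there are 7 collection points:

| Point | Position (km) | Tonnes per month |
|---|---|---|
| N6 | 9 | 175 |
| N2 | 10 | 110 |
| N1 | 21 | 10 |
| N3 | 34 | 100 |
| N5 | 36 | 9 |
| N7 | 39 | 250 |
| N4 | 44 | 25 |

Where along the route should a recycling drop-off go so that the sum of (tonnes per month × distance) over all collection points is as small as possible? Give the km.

For a sum of weighted absolute distances on a line, the optimum is the weighted median (not the mean). Total weight W = 679; half-weight = 339.5.
Sort by position and accumulate weight:
  km 9 (N6, w=175) → cum 175
  km 10 (N2, w=110) → cum 285
  km 21 (N1, w=10) → cum 295
  km 34 (N3, w=100) → cum 395  ≥ 339.5 → median here
  km 36 (N5, w=9) → cum 404
  km 39 (N7, w=250) → cum 654
  km 44 (N4, w=25) → cum 679
Optimal location: km 34.

x = 34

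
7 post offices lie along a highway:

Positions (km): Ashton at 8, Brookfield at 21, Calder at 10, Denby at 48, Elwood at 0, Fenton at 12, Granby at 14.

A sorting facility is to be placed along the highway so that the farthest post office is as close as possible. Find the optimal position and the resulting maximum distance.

The 1-center on a line is the midpoint of the two extreme points: leftmost at 0, rightmost at 48.
Optimal location = (0 + 48)/2 = 24; maximum distance = (48 − 0)/2 = 24.

location 24, max distance 24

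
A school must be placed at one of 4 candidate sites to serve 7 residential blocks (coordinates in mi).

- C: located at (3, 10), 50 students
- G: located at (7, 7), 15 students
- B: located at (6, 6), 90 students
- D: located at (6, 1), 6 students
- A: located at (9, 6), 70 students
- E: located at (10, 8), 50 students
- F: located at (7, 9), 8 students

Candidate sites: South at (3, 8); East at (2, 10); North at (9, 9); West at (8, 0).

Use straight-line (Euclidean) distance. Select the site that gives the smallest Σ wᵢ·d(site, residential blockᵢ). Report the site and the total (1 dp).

North, total 1076.4 mi

Total weighted distance at each candidate:
  South (3, 8): total = 1357.7
  East (2, 10): total = 1723.1
  North (9, 9): total = 1076.4
  West (8, 0): total = 2158.3
Minimum is at North with total 1076.4 mi.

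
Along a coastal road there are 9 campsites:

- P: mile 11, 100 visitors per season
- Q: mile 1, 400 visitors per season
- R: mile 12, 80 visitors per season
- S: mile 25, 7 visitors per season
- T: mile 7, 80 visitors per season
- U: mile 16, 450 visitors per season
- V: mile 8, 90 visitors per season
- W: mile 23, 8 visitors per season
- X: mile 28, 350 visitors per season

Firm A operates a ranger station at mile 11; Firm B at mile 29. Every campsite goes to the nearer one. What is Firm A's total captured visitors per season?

1200

The indifferent point is the midpoint (11+29)/2 = 20; campsites left of it (closer to Firm A at 11) go to Firm A, those right go to Firm B.
  Q at 1 (w=400) → Firm A
  T at 7 (w=80) → Firm A
  V at 8 (w=90) → Firm A
  P at 11 (w=100) → Firm A
  R at 12 (w=80) → Firm A
  U at 16 (w=450) → Firm A
  W at 23 (w=8) → Firm B
  S at 25 (w=7) → Firm B
  X at 28 (w=350) → Firm B
Firm A captures 1200; Firm B captures 365.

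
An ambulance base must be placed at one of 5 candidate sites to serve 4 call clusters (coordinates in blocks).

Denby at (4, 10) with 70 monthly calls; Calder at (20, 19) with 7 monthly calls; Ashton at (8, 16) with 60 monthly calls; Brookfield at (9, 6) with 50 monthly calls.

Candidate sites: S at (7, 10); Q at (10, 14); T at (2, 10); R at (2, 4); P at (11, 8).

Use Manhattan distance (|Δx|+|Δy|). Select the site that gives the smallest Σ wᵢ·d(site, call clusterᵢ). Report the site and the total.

S, total 1084 blocks

Total weighted distance at each candidate:
  S (7, 10): total = 1084
  Q (10, 14): total = 1495
  T (2, 10): total = 1599
  R (2, 4): total = 2321
  P (11, 8): total = 1630
Minimum is at S with total 1084 blocks.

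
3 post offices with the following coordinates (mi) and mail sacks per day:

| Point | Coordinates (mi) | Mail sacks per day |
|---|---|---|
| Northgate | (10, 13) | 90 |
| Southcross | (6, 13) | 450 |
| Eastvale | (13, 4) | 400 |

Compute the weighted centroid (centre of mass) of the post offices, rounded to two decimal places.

(9.36, 9.17)

The minimiser of Σwᵢ‖p−pᵢ‖² is the weighted centroid p* = (Σwᵢpᵢ)/(Σwᵢ).
Σwᵢ = 940.
Σwᵢxᵢ = 90·10 + 450·6 + 400·13 = 8800.
Σwᵢyᵢ = 90·13 + 450·13 + 400·4 = 8620.
x* = 8800/940 = 9.36, y* = 8620/940 = 9.17.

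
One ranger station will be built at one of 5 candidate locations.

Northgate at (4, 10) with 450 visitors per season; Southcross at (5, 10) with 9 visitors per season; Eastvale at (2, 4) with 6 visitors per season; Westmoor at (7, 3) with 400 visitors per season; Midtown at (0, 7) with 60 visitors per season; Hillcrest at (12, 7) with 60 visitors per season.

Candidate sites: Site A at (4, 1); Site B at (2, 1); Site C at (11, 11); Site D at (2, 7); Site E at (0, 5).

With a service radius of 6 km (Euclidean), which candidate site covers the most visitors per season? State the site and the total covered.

Coverage radius r = 6 km; a point is covered iff (Δx)²+(Δy)² ≤ 6² = 36.
  Site A (4, 1): covers {Eastvale, Westmoor} → 406
  Site B (2, 1): covers {Eastvale, Westmoor} → 406
  Site C (11, 11): covers {Hillcrest} → 60
  Site D (2, 7): covers {Northgate, Southcross, Eastvale, Midtown} → 525
  Site E (0, 5): covers {Eastvale, Midtown} → 66
Maximum coverage at Site D: 525 visitors per season.

Site D, covering 525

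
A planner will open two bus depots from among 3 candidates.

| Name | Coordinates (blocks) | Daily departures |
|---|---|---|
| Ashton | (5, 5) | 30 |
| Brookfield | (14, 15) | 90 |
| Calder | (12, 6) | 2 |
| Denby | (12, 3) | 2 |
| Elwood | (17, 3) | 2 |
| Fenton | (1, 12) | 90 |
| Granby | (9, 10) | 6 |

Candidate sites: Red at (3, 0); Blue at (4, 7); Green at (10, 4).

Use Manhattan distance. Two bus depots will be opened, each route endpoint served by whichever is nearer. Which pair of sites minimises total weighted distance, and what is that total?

{Blue, Green}, total 2232

Evaluate every pair (each demand assigned to the nearer of the two):
  {Blue, Green}: total = 2232
  {Red, Blue}: total = 2554
  {Red, Green}: total = 2862
Best pair: {Blue, Green} with total 2232.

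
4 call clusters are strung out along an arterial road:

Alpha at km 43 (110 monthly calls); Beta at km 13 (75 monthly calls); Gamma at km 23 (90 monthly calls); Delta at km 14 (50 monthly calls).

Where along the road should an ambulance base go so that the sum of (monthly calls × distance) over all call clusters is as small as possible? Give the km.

For a sum of weighted absolute distances on a line, the optimum is the weighted median (not the mean). Total weight W = 325; half-weight = 162.5.
Sort by position and accumulate weight:
  km 13 (Beta, w=75) → cum 75
  km 14 (Delta, w=50) → cum 125
  km 23 (Gamma, w=90) → cum 215  ≥ 162.5 → median here
  km 43 (Alpha, w=110) → cum 325
Optimal location: km 23.

x = 23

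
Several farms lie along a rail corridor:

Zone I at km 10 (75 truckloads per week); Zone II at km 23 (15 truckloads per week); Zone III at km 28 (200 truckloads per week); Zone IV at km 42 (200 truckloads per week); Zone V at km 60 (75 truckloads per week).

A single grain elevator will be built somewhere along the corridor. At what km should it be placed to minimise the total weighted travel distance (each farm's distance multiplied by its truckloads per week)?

For a sum of weighted absolute distances on a line, the optimum is the weighted median (not the mean). Total weight W = 565; half-weight = 282.5.
Sort by position and accumulate weight:
  km 10 (Zone I, w=75) → cum 75
  km 23 (Zone II, w=15) → cum 90
  km 28 (Zone III, w=200) → cum 290  ≥ 282.5 → median here
  km 42 (Zone IV, w=200) → cum 490
  km 60 (Zone V, w=75) → cum 565
Optimal location: km 28.

x = 28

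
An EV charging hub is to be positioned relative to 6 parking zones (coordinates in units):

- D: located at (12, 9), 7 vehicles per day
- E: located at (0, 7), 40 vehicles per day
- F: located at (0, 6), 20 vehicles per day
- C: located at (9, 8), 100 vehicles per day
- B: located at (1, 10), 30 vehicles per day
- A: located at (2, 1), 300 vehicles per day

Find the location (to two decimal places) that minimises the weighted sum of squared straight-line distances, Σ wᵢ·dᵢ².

(3.25, 3.75)

The minimiser of Σwᵢ‖p−pᵢ‖² is the weighted centroid p* = (Σwᵢpᵢ)/(Σwᵢ).
Σwᵢ = 497.
Σwᵢxᵢ = 7·12 + 40·0 + 20·0 + 100·9 + 30·1 + 300·2 = 1614.
Σwᵢyᵢ = 7·9 + 40·7 + 20·6 + 100·8 + 30·10 + 300·1 = 1863.
x* = 1614/497 = 3.25, y* = 1863/497 = 3.75.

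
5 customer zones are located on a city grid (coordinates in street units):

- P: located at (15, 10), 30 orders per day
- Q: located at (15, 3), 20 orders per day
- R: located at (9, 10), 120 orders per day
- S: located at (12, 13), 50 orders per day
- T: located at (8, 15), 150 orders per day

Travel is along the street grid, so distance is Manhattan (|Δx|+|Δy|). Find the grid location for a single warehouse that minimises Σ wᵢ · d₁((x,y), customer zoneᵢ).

Manhattan distance separates: Σwᵢ(|x−xᵢ|+|y−yᵢ|) = Σwᵢ|x−xᵢ| + Σwᵢ|y−yᵢ|, so x and y are optimised independently as 1-D weighted medians.
Total weight W = 370; half = 185.
x-coordinate, sorted with cumulative weight:
  x=8 (T, w=150) cum 150
  x=9 (R, w=120) cum 270  ← median
  x=12 (S, w=50) cum 320
  x=15 (P, w=30) cum 350
  x=15 (Q, w=20) cum 370
⇒ x* = 9
y-coordinate, sorted with cumulative weight:
  y=3 (Q, w=20) cum 20
  y=10 (P, w=30) cum 50
  y=10 (R, w=120) cum 170
  y=13 (S, w=50) cum 220  ← median
  y=15 (T, w=150) cum 370
⇒ y* = 13

(9, 13)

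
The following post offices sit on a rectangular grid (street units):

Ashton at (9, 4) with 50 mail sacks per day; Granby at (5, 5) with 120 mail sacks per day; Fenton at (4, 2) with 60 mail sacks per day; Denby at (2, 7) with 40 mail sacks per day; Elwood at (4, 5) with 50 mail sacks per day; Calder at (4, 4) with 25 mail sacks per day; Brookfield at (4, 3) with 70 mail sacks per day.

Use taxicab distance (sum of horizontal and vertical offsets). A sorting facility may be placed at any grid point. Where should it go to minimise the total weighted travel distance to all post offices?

(4, 5)

Manhattan distance separates: Σwᵢ(|x−xᵢ|+|y−yᵢ|) = Σwᵢ|x−xᵢ| + Σwᵢ|y−yᵢ|, so x and y are optimised independently as 1-D weighted medians.
Total weight W = 415; half = 207.5.
x-coordinate, sorted with cumulative weight:
  x=2 (Denby, w=40) cum 40
  x=4 (Fenton, w=60) cum 100
  x=4 (Elwood, w=50) cum 150
  x=4 (Calder, w=25) cum 175
  x=4 (Brookfield, w=70) cum 245  ← median
  x=5 (Granby, w=120) cum 365
  x=9 (Ashton, w=50) cum 415
⇒ x* = 4
y-coordinate, sorted with cumulative weight:
  y=2 (Fenton, w=60) cum 60
  y=3 (Brookfield, w=70) cum 130
  y=4 (Ashton, w=50) cum 180
  y=4 (Calder, w=25) cum 205
  y=5 (Granby, w=120) cum 325  ← median
  y=5 (Elwood, w=50) cum 375
  y=7 (Denby, w=40) cum 415
⇒ y* = 5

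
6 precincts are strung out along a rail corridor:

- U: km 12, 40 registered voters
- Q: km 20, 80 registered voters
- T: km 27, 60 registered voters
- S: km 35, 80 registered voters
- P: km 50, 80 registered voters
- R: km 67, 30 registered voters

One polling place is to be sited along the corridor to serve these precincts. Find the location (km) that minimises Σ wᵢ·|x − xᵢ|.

For a sum of weighted absolute distances on a line, the optimum is the weighted median (not the mean). Total weight W = 370; half-weight = 185.
Sort by position and accumulate weight:
  km 12 (U, w=40) → cum 40
  km 20 (Q, w=80) → cum 120
  km 27 (T, w=60) → cum 180
  km 35 (S, w=80) → cum 260  ≥ 185 → median here
  km 50 (P, w=80) → cum 340
  km 67 (R, w=30) → cum 370
Optimal location: km 35.

x = 35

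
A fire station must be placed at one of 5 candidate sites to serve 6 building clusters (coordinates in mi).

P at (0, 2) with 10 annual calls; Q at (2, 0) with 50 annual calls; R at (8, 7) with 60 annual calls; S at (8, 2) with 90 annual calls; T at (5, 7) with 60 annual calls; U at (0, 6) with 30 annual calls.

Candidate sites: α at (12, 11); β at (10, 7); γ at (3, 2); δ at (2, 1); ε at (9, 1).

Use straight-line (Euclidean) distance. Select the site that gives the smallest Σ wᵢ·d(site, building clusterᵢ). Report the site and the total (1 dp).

Total weighted distance at each candidate:
  α (12, 11): total = 2992.8
  β (10, 7): total = 1849.5
  γ (3, 2): total = 1489.2
  δ (2, 1): total = 1693.0
  ε (9, 1): total = 1677.9
Minimum is at γ with total 1489.2 mi.

γ, total 1489.2 mi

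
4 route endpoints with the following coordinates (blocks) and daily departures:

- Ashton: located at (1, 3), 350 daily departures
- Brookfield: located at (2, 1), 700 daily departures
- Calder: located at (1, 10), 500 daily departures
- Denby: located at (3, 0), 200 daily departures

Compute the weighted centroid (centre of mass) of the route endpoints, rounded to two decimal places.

The minimiser of Σwᵢ‖p−pᵢ‖² is the weighted centroid p* = (Σwᵢpᵢ)/(Σwᵢ).
Σwᵢ = 1750.
Σwᵢxᵢ = 350·1 + 700·2 + 500·1 + 200·3 = 2850.
Σwᵢyᵢ = 350·3 + 700·1 + 500·10 + 200·0 = 6750.
x* = 2850/1750 = 1.63, y* = 6750/1750 = 3.86.

(1.63, 3.86)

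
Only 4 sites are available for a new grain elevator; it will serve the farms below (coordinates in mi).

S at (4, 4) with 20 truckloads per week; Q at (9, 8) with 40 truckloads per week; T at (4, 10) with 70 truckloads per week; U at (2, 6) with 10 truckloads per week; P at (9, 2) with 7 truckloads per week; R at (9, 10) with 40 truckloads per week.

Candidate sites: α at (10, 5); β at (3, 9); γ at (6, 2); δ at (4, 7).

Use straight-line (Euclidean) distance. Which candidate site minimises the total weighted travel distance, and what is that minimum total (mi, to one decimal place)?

δ, total 779.1 mi

Total weighted distance at each candidate:
  α (10, 5): total = 1101.6
  β (3, 9): total = 783.8
  γ (6, 2): total = 1321.5
  δ (4, 7): total = 779.1
Minimum is at δ with total 779.1 mi.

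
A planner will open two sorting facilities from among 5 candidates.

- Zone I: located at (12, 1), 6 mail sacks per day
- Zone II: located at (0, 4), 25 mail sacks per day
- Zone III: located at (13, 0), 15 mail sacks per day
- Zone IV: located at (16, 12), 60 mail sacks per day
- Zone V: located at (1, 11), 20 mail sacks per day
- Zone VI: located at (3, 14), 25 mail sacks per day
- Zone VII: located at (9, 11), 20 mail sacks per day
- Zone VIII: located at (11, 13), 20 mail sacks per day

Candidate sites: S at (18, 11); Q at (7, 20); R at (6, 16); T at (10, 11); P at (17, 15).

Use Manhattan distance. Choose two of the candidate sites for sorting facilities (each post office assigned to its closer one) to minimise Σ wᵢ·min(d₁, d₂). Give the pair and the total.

Evaluate every pair (each demand assigned to the nearer of the two):
  {S, T}: total = 1397
  {T, P}: total = 1457
  {R, T}: total = 1512
  {S, R}: total = 1611
  {Q, T}: total = 1637
  {R, P}: total = 1734
  {S, Q}: total = 2001
  {Q, P}: total = 2144
  {S, P}: total = 2196
  {Q, R}: total = 2406
Best pair: {S, T} with total 1397.

{S, T}, total 1397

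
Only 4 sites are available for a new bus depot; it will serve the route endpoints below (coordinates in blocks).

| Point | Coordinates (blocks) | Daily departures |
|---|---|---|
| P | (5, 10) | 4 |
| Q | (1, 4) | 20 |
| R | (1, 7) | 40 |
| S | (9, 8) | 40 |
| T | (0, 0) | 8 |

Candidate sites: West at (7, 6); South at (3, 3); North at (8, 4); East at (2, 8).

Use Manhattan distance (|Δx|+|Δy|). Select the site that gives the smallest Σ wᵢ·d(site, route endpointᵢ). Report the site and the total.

Total weighted distance at each candidate:
  West (7, 6): total = 728
  South (3, 3): total = 824
  North (8, 4): total = 872
  East (2, 8): total = 560
Minimum is at East with total 560 blocks.

East, total 560 blocks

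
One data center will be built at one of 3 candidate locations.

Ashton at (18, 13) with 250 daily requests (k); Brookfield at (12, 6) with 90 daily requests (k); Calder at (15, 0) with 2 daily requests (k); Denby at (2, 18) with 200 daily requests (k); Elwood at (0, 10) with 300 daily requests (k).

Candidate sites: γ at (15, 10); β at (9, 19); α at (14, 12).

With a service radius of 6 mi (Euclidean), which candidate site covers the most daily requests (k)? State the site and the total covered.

γ, covering 340

Coverage radius r = 6 mi; a point is covered iff (Δx)²+(Δy)² ≤ 6² = 36.
  γ (15, 10): covers {Ashton, Brookfield} → 340
  β (9, 19): covers {none} → 0
  α (14, 12): covers {Ashton} → 250
Maximum coverage at γ: 340 daily requests (k).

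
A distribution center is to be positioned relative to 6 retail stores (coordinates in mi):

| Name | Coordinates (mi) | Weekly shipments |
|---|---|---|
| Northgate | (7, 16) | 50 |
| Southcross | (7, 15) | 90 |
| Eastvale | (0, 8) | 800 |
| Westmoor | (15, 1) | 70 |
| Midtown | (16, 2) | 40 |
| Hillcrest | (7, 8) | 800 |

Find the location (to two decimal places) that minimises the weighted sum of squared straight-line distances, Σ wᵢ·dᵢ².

The minimiser of Σwᵢ‖p−pᵢ‖² is the weighted centroid p* = (Σwᵢpᵢ)/(Σwᵢ).
Σwᵢ = 1850.
Σwᵢxᵢ = 50·7 + 90·7 + 800·0 + 70·15 + 40·16 + 800·7 = 8270.
Σwᵢyᵢ = 50·16 + 90·15 + 800·8 + 70·1 + 40·2 + 800·8 = 15100.
x* = 8270/1850 = 4.47, y* = 15100/1850 = 8.16.

(4.47, 8.16)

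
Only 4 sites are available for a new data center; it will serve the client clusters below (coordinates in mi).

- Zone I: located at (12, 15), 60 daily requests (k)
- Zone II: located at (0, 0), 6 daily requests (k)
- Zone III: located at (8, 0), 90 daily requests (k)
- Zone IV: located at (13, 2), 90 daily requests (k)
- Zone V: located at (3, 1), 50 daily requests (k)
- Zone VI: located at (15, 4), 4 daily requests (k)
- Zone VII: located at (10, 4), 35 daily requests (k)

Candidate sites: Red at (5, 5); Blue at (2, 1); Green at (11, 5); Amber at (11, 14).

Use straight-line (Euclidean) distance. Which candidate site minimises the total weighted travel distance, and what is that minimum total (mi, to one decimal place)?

Green, total 2038.0 mi

Total weighted distance at each candidate:
  Red (5, 5): total = 2510.8
  Blue (2, 1): total = 2989.6
  Green (11, 5): total = 2038.0
  Amber (11, 14): total = 3733.2
Minimum is at Green with total 2038.0 mi.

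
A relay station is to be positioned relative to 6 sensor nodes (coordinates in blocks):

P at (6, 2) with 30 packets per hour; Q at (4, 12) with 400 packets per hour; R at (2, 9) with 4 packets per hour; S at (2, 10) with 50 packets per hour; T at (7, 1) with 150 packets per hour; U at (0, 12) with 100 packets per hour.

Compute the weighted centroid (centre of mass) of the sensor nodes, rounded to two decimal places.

(4.00, 9.19)

The minimiser of Σwᵢ‖p−pᵢ‖² is the weighted centroid p* = (Σwᵢpᵢ)/(Σwᵢ).
Σwᵢ = 734.
Σwᵢxᵢ = 30·6 + 400·4 + 4·2 + 50·2 + 150·7 + 100·0 = 2938.
Σwᵢyᵢ = 30·2 + 400·12 + 4·9 + 50·10 + 150·1 + 100·12 = 6746.
x* = 2938/734 = 4.00, y* = 6746/734 = 9.19.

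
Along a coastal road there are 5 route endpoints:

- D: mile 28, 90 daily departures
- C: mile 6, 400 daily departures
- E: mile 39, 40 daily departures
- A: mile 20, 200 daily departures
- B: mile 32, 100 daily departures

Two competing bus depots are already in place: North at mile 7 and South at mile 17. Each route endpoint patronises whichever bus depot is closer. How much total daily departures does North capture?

The indifferent point is the midpoint (7+17)/2 = 12; route endpoints left of it (closer to North at 7) go to North, those right go to South.
  C at 6 (w=400) → North
  A at 20 (w=200) → South
  D at 28 (w=90) → South
  B at 32 (w=100) → South
  E at 39 (w=40) → South
North captures 400; South captures 430.

400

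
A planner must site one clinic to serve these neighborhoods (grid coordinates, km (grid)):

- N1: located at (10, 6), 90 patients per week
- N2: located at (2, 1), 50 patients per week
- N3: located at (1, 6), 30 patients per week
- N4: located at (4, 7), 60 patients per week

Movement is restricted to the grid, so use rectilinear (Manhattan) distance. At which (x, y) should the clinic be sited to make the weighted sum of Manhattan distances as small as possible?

(4, 6)

Manhattan distance separates: Σwᵢ(|x−xᵢ|+|y−yᵢ|) = Σwᵢ|x−xᵢ| + Σwᵢ|y−yᵢ|, so x and y are optimised independently as 1-D weighted medians.
Total weight W = 230; half = 115.
x-coordinate, sorted with cumulative weight:
  x=1 (N3, w=30) cum 30
  x=2 (N2, w=50) cum 80
  x=4 (N4, w=60) cum 140  ← median
  x=10 (N1, w=90) cum 230
⇒ x* = 4
y-coordinate, sorted with cumulative weight:
  y=1 (N2, w=50) cum 50
  y=6 (N1, w=90) cum 140  ← median
  y=6 (N3, w=30) cum 170
  y=7 (N4, w=60) cum 230
⇒ y* = 6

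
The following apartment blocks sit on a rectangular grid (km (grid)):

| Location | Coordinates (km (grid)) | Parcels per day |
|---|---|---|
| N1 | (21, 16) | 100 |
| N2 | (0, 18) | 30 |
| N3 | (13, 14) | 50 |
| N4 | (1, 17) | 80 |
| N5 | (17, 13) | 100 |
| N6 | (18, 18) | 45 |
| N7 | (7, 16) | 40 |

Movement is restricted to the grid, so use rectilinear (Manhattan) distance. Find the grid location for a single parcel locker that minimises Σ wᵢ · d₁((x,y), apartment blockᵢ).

Manhattan distance separates: Σwᵢ(|x−xᵢ|+|y−yᵢ|) = Σwᵢ|x−xᵢ| + Σwᵢ|y−yᵢ|, so x and y are optimised independently as 1-D weighted medians.
Total weight W = 445; half = 222.5.
x-coordinate, sorted with cumulative weight:
  x=0 (N2, w=30) cum 30
  x=1 (N4, w=80) cum 110
  x=7 (N7, w=40) cum 150
  x=13 (N3, w=50) cum 200
  x=17 (N5, w=100) cum 300  ← median
  x=18 (N6, w=45) cum 345
  x=21 (N1, w=100) cum 445
⇒ x* = 17
y-coordinate, sorted with cumulative weight:
  y=13 (N5, w=100) cum 100
  y=14 (N3, w=50) cum 150
  y=16 (N1, w=100) cum 250  ← median
  y=16 (N7, w=40) cum 290
  y=17 (N4, w=80) cum 370
  y=18 (N2, w=30) cum 400
  y=18 (N6, w=45) cum 445
⇒ y* = 16

(17, 16)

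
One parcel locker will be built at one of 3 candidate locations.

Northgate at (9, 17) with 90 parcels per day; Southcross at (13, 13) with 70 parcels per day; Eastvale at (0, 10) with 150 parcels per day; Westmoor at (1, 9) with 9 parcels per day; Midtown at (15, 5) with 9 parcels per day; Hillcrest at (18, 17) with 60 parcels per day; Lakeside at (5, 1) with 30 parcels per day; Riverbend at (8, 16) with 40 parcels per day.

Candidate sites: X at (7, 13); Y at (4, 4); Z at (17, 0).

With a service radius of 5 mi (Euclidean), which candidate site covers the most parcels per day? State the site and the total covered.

Coverage radius r = 5 mi; a point is covered iff (Δx)²+(Δy)² ≤ 5² = 25.
  X (7, 13): covers {Northgate, Riverbend} → 130
  Y (4, 4): covers {Lakeside} → 30
  Z (17, 0): covers {none} → 0
Maximum coverage at X: 130 parcels per day.

X, covering 130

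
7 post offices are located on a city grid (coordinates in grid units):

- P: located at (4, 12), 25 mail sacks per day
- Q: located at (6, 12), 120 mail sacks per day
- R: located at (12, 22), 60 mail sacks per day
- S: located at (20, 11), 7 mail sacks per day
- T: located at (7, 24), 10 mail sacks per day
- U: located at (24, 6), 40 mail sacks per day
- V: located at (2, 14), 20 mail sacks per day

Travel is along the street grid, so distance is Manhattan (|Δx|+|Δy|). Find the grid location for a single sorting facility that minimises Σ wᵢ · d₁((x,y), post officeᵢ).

Manhattan distance separates: Σwᵢ(|x−xᵢ|+|y−yᵢ|) = Σwᵢ|x−xᵢ| + Σwᵢ|y−yᵢ|, so x and y are optimised independently as 1-D weighted medians.
Total weight W = 282; half = 141.
x-coordinate, sorted with cumulative weight:
  x=2 (V, w=20) cum 20
  x=4 (P, w=25) cum 45
  x=6 (Q, w=120) cum 165  ← median
  x=7 (T, w=10) cum 175
  x=12 (R, w=60) cum 235
  x=20 (S, w=7) cum 242
  x=24 (U, w=40) cum 282
⇒ x* = 6
y-coordinate, sorted with cumulative weight:
  y=6 (U, w=40) cum 40
  y=11 (S, w=7) cum 47
  y=12 (P, w=25) cum 72
  y=12 (Q, w=120) cum 192  ← median
  y=14 (V, w=20) cum 212
  y=22 (R, w=60) cum 272
  y=24 (T, w=10) cum 282
⇒ y* = 12

(6, 12)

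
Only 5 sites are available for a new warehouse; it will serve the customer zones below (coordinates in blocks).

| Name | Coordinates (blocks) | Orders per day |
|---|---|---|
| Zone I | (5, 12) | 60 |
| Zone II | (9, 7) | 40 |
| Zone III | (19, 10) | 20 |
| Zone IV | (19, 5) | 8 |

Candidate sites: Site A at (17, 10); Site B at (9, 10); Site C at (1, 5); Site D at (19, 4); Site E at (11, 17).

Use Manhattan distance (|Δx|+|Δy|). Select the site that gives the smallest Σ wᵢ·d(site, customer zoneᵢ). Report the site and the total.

Site B, total 800 blocks

Total weighted distance at each candidate:
  Site A (17, 10): total = 1376
  Site B (9, 10): total = 800
  Site C (1, 5): total = 1664
  Site D (19, 4): total = 1968
  Site E (11, 17): total = 1600
Minimum is at Site B with total 800 blocks.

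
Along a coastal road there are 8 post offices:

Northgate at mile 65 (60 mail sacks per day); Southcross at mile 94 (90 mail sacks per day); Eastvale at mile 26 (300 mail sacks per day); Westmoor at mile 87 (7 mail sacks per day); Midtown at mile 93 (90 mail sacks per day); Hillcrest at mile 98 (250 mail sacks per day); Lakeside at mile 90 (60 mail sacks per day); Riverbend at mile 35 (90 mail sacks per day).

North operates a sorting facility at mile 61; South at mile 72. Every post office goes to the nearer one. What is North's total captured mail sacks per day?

450

The indifferent point is the midpoint (61+72)/2 = 66.5; post offices left of it (closer to North at 61) go to North, those right go to South.
  Eastvale at 26 (w=300) → North
  Riverbend at 35 (w=90) → North
  Northgate at 65 (w=60) → North
  Westmoor at 87 (w=7) → South
  Lakeside at 90 (w=60) → South
  Midtown at 93 (w=90) → South
  Southcross at 94 (w=90) → South
  Hillcrest at 98 (w=250) → South
North captures 450; South captures 497.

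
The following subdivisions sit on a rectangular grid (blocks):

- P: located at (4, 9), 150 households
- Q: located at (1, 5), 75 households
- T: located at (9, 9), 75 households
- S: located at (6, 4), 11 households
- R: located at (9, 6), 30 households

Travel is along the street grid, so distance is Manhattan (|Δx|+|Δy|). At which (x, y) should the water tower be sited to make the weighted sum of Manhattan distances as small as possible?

Manhattan distance separates: Σwᵢ(|x−xᵢ|+|y−yᵢ|) = Σwᵢ|x−xᵢ| + Σwᵢ|y−yᵢ|, so x and y are optimised independently as 1-D weighted medians.
Total weight W = 341; half = 170.5.
x-coordinate, sorted with cumulative weight:
  x=1 (Q, w=75) cum 75
  x=4 (P, w=150) cum 225  ← median
  x=6 (S, w=11) cum 236
  x=9 (T, w=75) cum 311
  x=9 (R, w=30) cum 341
⇒ x* = 4
y-coordinate, sorted with cumulative weight:
  y=4 (S, w=11) cum 11
  y=5 (Q, w=75) cum 86
  y=6 (R, w=30) cum 116
  y=9 (P, w=150) cum 266  ← median
  y=9 (T, w=75) cum 341
⇒ y* = 9

(4, 9)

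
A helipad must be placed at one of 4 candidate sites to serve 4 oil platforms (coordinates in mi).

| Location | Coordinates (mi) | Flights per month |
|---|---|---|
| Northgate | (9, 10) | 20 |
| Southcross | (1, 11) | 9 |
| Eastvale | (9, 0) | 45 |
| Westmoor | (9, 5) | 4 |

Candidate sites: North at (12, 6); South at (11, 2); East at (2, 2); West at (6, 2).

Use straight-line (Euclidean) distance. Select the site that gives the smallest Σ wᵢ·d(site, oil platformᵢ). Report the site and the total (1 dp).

Total weighted distance at each candidate:
  North (12, 6): total = 523.3
  South (11, 2): total = 427.7
  East (2, 2): total = 652.2
  West (6, 2): total = 442.8
Minimum is at South with total 427.7 mi.

South, total 427.7 mi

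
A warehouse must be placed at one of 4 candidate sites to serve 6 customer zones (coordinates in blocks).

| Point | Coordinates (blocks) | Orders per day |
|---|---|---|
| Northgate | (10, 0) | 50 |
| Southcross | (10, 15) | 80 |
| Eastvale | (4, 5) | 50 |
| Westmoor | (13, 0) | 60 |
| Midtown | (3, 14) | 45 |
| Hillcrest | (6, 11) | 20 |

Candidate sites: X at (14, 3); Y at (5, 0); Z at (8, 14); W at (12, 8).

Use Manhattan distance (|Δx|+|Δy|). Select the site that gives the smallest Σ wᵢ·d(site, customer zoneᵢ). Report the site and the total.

Total weighted distance at each candidate:
  X (14, 3): total = 3780
  Y (5, 0): total = 3590
  Z (8, 14): total = 3155
  W (12, 8): total = 3165
Minimum is at Z with total 3155 blocks.

Z, total 3155 blocks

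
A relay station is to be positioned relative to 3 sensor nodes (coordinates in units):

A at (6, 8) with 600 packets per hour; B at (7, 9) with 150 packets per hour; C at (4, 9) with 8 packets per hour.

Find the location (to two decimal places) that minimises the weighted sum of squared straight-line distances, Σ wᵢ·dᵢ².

(6.18, 8.21)

The minimiser of Σwᵢ‖p−pᵢ‖² is the weighted centroid p* = (Σwᵢpᵢ)/(Σwᵢ).
Σwᵢ = 758.
Σwᵢxᵢ = 600·6 + 150·7 + 8·4 = 4682.
Σwᵢyᵢ = 600·8 + 150·9 + 8·9 = 6222.
x* = 4682/758 = 6.18, y* = 6222/758 = 8.21.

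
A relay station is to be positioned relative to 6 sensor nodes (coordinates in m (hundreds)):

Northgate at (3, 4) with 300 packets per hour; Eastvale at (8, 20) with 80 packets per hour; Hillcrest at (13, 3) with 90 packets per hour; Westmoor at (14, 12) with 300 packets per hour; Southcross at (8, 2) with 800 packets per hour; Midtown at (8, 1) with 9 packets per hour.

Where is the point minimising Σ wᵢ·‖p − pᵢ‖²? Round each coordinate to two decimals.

(8.47, 5.24)

The minimiser of Σwᵢ‖p−pᵢ‖² is the weighted centroid p* = (Σwᵢpᵢ)/(Σwᵢ).
Σwᵢ = 1579.
Σwᵢxᵢ = 300·3 + 80·8 + 90·13 + 300·14 + 800·8 + 9·8 = 13382.
Σwᵢyᵢ = 300·4 + 80·20 + 90·3 + 300·12 + 800·2 + 9·1 = 8279.
x* = 13382/1579 = 8.47, y* = 8279/1579 = 5.24.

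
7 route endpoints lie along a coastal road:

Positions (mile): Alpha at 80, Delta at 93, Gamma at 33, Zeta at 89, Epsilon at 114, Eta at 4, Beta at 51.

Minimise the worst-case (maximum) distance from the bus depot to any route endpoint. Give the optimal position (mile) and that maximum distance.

The 1-center on a line is the midpoint of the two extreme points: leftmost at 4, rightmost at 114.
Optimal location = (4 + 114)/2 = 59; maximum distance = (114 − 4)/2 = 55.

location 59, max distance 55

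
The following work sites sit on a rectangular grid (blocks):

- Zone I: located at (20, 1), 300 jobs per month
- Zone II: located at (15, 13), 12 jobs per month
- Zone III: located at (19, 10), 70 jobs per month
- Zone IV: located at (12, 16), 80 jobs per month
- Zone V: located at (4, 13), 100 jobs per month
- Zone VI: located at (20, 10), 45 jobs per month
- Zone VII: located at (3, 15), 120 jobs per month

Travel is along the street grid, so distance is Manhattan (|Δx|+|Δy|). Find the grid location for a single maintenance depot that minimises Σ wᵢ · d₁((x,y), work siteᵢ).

Manhattan distance separates: Σwᵢ(|x−xᵢ|+|y−yᵢ|) = Σwᵢ|x−xᵢ| + Σwᵢ|y−yᵢ|, so x and y are optimised independently as 1-D weighted medians.
Total weight W = 727; half = 363.5.
x-coordinate, sorted with cumulative weight:
  x=3 (Zone VII, w=120) cum 120
  x=4 (Zone V, w=100) cum 220
  x=12 (Zone IV, w=80) cum 300
  x=15 (Zone II, w=12) cum 312
  x=19 (Zone III, w=70) cum 382  ← median
  x=20 (Zone I, w=300) cum 682
  x=20 (Zone VI, w=45) cum 727
⇒ x* = 19
y-coordinate, sorted with cumulative weight:
  y=1 (Zone I, w=300) cum 300
  y=10 (Zone III, w=70) cum 370  ← median
  y=10 (Zone VI, w=45) cum 415
  y=13 (Zone II, w=12) cum 427
  y=13 (Zone V, w=100) cum 527
  y=15 (Zone VII, w=120) cum 647
  y=16 (Zone IV, w=80) cum 727
⇒ y* = 10

(19, 10)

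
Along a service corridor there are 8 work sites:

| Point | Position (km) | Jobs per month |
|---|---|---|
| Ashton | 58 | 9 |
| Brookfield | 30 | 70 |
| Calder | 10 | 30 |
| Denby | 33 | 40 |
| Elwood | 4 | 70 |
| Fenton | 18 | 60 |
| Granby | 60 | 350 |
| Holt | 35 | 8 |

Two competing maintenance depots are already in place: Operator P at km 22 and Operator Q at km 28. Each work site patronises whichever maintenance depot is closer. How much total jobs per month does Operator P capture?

The indifferent point is the midpoint (22+28)/2 = 25; work sites left of it (closer to Operator P at 22) go to Operator P, those right go to Operator Q.
  Elwood at 4 (w=70) → Operator P
  Calder at 10 (w=30) → Operator P
  Fenton at 18 (w=60) → Operator P
  Brookfield at 30 (w=70) → Operator Q
  Denby at 33 (w=40) → Operator Q
  Holt at 35 (w=8) → Operator Q
  Ashton at 58 (w=9) → Operator Q
  Granby at 60 (w=350) → Operator Q
Operator P captures 160; Operator Q captures 477.

160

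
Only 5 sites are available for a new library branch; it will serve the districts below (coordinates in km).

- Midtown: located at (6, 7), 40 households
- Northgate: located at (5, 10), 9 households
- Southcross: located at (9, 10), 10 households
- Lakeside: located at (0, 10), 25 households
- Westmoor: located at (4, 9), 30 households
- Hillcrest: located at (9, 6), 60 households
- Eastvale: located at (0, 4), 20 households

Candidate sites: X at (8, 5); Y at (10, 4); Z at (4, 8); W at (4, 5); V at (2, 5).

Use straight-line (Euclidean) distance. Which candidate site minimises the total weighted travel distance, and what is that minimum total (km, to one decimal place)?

Total weighted distance at each candidate:
  X (8, 5): total = 868.3
  Y (10, 4): total = 1191.1
  Z (4, 8): total = 741.5
  W (4, 5): total = 898.2
  V (2, 5): total = 1055.2
Minimum is at Z with total 741.5 km.

Z, total 741.5 km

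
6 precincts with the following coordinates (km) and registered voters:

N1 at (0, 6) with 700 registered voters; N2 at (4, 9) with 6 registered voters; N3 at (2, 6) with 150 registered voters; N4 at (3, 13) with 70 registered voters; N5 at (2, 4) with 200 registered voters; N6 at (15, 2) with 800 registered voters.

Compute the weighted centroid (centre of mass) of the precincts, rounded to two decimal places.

(6.72, 4.39)

The minimiser of Σwᵢ‖p−pᵢ‖² is the weighted centroid p* = (Σwᵢpᵢ)/(Σwᵢ).
Σwᵢ = 1926.
Σwᵢxᵢ = 700·0 + 6·4 + 150·2 + 70·3 + 200·2 + 800·15 = 12934.
Σwᵢyᵢ = 700·6 + 6·9 + 150·6 + 70·13 + 200·4 + 800·2 = 8464.
x* = 12934/1926 = 6.72, y* = 8464/1926 = 4.39.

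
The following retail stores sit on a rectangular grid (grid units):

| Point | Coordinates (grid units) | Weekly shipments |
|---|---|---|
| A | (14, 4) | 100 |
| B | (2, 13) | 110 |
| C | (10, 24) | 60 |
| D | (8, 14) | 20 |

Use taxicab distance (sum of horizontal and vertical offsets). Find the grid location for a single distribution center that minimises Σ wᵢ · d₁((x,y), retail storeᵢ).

Manhattan distance separates: Σwᵢ(|x−xᵢ|+|y−yᵢ|) = Σwᵢ|x−xᵢ| + Σwᵢ|y−yᵢ|, so x and y are optimised independently as 1-D weighted medians.
Total weight W = 290; half = 145.
x-coordinate, sorted with cumulative weight:
  x=2 (B, w=110) cum 110
  x=8 (D, w=20) cum 130
  x=10 (C, w=60) cum 190  ← median
  x=14 (A, w=100) cum 290
⇒ x* = 10
y-coordinate, sorted with cumulative weight:
  y=4 (A, w=100) cum 100
  y=13 (B, w=110) cum 210  ← median
  y=14 (D, w=20) cum 230
  y=24 (C, w=60) cum 290
⇒ y* = 13

(10, 13)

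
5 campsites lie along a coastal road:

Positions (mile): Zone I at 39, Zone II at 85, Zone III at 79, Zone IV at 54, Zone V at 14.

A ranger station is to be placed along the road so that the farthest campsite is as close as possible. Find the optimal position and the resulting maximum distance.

The 1-center on a line is the midpoint of the two extreme points: leftmost at 14, rightmost at 85.
Optimal location = (14 + 85)/2 = 49.5; maximum distance = (85 − 14)/2 = 35.5.

location 49.5, max distance 35.5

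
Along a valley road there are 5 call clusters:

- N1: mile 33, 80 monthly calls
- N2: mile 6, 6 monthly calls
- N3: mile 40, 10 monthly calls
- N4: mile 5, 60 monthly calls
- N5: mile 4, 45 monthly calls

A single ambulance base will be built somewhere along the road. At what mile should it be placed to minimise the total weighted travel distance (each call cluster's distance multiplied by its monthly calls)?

For a sum of weighted absolute distances on a line, the optimum is the weighted median (not the mean). Total weight W = 201; half-weight = 100.5.
Sort by position and accumulate weight:
  mile 4 (N5, w=45) → cum 45
  mile 5 (N4, w=60) → cum 105  ≥ 100.5 → median here
  mile 6 (N2, w=6) → cum 111
  mile 33 (N1, w=80) → cum 191
  mile 40 (N3, w=10) → cum 201
Optimal location: mile 5.

x = 5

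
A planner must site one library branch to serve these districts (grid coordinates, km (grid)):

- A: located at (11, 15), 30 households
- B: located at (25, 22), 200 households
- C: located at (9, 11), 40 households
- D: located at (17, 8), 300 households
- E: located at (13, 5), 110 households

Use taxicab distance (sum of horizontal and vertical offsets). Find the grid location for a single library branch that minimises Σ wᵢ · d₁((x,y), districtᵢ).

Manhattan distance separates: Σwᵢ(|x−xᵢ|+|y−yᵢ|) = Σwᵢ|x−xᵢ| + Σwᵢ|y−yᵢ|, so x and y are optimised independently as 1-D weighted medians.
Total weight W = 680; half = 340.
x-coordinate, sorted with cumulative weight:
  x=9 (C, w=40) cum 40
  x=11 (A, w=30) cum 70
  x=13 (E, w=110) cum 180
  x=17 (D, w=300) cum 480  ← median
  x=25 (B, w=200) cum 680
⇒ x* = 17
y-coordinate, sorted with cumulative weight:
  y=5 (E, w=110) cum 110
  y=8 (D, w=300) cum 410  ← median
  y=11 (C, w=40) cum 450
  y=15 (A, w=30) cum 480
  y=22 (B, w=200) cum 680
⇒ y* = 8

(17, 8)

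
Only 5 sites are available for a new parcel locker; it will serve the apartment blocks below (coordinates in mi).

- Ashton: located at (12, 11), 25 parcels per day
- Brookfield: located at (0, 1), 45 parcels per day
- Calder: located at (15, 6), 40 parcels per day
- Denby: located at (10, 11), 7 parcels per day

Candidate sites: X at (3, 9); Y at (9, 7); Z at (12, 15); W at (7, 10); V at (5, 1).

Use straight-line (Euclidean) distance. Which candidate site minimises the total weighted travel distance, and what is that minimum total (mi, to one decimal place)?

Total weighted distance at each candidate:
  X (3, 9): total = 1160.7
  Y (9, 7): total = 883.9
  Z (12, 15): total = 1340.5
  W (7, 10): total = 1020.5
  V (5, 1): total = 1055.6
Minimum is at Y with total 883.9 mi.

Y, total 883.9 mi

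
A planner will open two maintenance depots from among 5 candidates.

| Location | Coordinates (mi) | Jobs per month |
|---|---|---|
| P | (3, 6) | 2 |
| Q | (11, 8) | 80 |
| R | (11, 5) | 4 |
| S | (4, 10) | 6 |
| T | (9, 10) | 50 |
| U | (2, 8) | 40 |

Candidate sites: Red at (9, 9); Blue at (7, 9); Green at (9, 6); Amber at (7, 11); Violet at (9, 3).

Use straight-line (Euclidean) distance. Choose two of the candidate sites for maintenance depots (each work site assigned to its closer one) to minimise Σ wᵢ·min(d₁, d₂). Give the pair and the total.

Evaluate every pair (each demand assigned to the nearer of the two):
  {Red, Blue}: total = 479.7
  {Red, Amber}: total = 511.8
  {Red, Green}: total = 563.3
  {Red, Violet}: total = 567.1
  {Blue, Green}: total = 580.0
  {Green, Amber}: total = 611.2
  {Blue, Violet}: total = 685.9
  {Blue, Amber}: total = 697.2
  {Green, Violet}: total = 776.8
  {Amber, Violet}: total = 788.1
Best pair: {Red, Blue} with total 479.7.

{Red, Blue}, total 479.7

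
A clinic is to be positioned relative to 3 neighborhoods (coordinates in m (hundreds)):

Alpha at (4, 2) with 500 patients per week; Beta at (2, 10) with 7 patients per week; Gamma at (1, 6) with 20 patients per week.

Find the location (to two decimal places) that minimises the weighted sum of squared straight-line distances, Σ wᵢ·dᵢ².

(3.86, 2.26)

The minimiser of Σwᵢ‖p−pᵢ‖² is the weighted centroid p* = (Σwᵢpᵢ)/(Σwᵢ).
Σwᵢ = 527.
Σwᵢxᵢ = 500·4 + 7·2 + 20·1 = 2034.
Σwᵢyᵢ = 500·2 + 7·10 + 20·6 = 1190.
x* = 2034/527 = 3.86, y* = 1190/527 = 2.26.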